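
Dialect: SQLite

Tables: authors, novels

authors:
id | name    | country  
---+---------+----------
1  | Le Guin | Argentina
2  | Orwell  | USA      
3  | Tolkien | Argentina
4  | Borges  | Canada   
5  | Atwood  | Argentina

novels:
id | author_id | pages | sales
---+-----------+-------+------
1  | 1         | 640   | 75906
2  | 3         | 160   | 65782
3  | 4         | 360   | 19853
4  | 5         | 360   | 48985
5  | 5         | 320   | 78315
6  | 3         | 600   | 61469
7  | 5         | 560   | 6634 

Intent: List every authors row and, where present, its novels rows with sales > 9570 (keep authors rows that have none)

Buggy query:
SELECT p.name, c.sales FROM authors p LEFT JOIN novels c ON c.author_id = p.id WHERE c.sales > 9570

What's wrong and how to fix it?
Bug: A WHERE condition on the right-hand table after LEFT JOIN drops unmatched parents

Fix: Put 'c.sales > 9570' in the JOIN's ON clause instead of WHERE

Corrected query:
SELECT p.name, c.sales FROM authors p LEFT JOIN novels c ON c.author_id = p.id AND c.sales > 9570

Result:
name    | sales
--------+------
Le Guin | 75906
Orwell  | NULL 
Tolkien | 61469
Tolkien | 65782
Borges  | 19853
Atwood  | 48985
Atwood  | 78315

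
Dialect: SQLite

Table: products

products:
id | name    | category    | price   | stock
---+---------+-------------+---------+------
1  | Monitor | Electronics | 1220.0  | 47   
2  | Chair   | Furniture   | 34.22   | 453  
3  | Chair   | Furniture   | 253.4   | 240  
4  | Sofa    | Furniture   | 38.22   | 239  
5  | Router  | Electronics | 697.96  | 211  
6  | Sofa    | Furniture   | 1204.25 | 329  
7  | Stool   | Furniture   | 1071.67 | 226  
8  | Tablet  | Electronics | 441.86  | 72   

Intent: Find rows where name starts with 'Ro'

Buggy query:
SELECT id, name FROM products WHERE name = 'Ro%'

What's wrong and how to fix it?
Bug: Wildcards only work with LIKE; '=' treats '%' as a literal character

Fix: Replace '=' with LIKE so 'Ro%' is treated as a pattern

Corrected query:
SELECT id, name FROM products WHERE name LIKE 'Ro%'

Result:
id | name  
---+-------
5  | Router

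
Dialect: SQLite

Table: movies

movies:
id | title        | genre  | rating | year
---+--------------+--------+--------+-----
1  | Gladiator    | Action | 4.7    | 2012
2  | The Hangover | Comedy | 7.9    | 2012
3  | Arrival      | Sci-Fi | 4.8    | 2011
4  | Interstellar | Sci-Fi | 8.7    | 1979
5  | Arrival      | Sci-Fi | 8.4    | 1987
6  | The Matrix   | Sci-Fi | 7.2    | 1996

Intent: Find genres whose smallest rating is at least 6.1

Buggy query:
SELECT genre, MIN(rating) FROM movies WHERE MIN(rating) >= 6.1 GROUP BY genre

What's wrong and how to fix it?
Bug: Aggregates like MIN are computed per group after WHERE runs

Fix: Replace WHERE with HAVING after the GROUP BY

Corrected query:
SELECT genre, MIN(rating) FROM movies GROUP BY genre HAVING MIN(rating) >= 6.1

Result:
genre  | MIN(rating)
-------+------------
Comedy | 7.9        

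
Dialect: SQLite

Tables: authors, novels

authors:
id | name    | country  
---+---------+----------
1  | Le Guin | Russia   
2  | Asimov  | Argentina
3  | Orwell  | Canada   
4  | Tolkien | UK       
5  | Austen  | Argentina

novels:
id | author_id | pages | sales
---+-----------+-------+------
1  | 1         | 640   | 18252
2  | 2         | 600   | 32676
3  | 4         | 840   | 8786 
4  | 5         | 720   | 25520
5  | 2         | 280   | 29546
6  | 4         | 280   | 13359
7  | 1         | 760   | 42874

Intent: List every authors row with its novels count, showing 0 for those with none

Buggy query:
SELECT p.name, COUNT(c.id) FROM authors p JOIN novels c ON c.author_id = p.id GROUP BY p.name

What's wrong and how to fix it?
Bug: INNER JOIN drops authors rows that have no matching novels rows

Fix: Use LEFT JOIN so parents without children still appear (COUNT(c.id) gives 0)

Corrected query:
SELECT p.name, COUNT(c.id) FROM authors p LEFT JOIN novels c ON c.author_id = p.id GROUP BY p.name

Result:
name    | COUNT(c.id)
--------+------------
Asimov  | 2          
Austen  | 1          
Le Guin | 2          
Orwell  | 0          
Tolkien | 2          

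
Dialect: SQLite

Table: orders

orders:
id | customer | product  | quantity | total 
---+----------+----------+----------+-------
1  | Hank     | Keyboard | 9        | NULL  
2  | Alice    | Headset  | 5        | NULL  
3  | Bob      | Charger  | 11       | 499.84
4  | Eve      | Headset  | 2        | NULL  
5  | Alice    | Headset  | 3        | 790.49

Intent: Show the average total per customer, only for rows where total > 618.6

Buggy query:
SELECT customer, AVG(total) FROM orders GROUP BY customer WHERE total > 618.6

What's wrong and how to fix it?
Bug: Row-level WHERE must come before GROUP BY in the clause order

Fix: Place WHERE between FROM and GROUP BY

Corrected query:
SELECT customer, AVG(total) FROM orders WHERE total > 618.6 GROUP BY customer

Result:
customer | AVG(total)
---------+-----------
Alice    | 790.49    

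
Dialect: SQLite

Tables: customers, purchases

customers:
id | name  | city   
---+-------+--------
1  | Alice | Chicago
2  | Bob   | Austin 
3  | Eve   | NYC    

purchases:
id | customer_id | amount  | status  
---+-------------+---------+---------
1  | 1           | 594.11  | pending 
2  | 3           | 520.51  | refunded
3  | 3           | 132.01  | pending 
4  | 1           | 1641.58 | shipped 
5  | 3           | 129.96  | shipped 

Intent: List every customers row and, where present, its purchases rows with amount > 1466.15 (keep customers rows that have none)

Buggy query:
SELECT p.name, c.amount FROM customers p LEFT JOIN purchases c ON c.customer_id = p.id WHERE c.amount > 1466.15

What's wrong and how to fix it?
Bug: Filtering c.amount in WHERE discards the NULL rows produced by LEFT JOIN, turning it into an inner join

Fix: Put 'c.amount > 1466.15' in the JOIN's ON clause instead of WHERE

Corrected query:
SELECT p.name, c.amount FROM customers p LEFT JOIN purchases c ON c.customer_id = p.id AND c.amount > 1466.15

Result:
name  | amount 
------+--------
Alice | 1641.58
Bob   | NULL   
Eve   | NULL   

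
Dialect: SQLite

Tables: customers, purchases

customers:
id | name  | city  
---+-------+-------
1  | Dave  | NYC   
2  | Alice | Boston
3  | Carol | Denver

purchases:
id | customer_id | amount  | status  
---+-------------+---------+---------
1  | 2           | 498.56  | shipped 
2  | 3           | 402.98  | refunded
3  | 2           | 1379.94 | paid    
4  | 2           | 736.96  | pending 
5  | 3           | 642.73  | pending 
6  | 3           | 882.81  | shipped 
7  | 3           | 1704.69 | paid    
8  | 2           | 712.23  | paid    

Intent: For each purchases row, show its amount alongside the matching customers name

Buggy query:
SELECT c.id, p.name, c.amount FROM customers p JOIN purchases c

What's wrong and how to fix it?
Bug: JOIN with no ON clause produces a cartesian product; every purchases row pairs with every customers row

Fix: Add ON c.customer_id = p.id to the JOIN

Corrected query:
SELECT c.id, p.name, c.amount FROM customers p JOIN purchases c ON c.customer_id = p.id

Result:
id | name  | amount 
---+-------+--------
1  | Alice | 498.56 
2  | Carol | 402.98 
3  | Alice | 1379.94
4  | Alice | 736.96 
5  | Carol | 642.73 
6  | Carol | 882.81 
7  | Carol | 1704.69
8  | Alice | 712.23 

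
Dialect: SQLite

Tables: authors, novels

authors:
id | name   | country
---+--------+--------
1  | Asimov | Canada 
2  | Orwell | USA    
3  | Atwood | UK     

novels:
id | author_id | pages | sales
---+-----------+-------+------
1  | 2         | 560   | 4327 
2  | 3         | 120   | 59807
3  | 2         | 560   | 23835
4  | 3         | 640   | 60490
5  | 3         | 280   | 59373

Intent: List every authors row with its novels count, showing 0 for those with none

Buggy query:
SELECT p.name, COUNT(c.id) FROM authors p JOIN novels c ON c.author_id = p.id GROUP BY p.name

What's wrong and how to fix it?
Bug: INNER JOIN drops authors rows that have no matching novels rows

Fix: Use LEFT JOIN so parents without children still appear (COUNT(c.id) gives 0)

Corrected query:
SELECT p.name, COUNT(c.id) FROM authors p LEFT JOIN novels c ON c.author_id = p.id GROUP BY p.name

Result:
name   | COUNT(c.id)
-------+------------
Asimov | 0          
Atwood | 3          
Orwell | 2          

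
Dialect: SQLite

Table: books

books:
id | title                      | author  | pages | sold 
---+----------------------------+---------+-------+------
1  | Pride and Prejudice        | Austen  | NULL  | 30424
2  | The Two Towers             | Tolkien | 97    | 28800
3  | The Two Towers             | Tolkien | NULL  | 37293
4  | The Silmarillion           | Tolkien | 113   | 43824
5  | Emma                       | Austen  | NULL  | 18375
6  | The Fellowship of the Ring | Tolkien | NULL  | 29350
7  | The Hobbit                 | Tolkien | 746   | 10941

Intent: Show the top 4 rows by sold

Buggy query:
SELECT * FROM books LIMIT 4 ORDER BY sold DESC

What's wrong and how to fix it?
Bug: LIMIT must come after ORDER BY

Fix: Swap the clauses: ORDER BY first, then LIMIT

Corrected query:
SELECT * FROM books ORDER BY sold DESC LIMIT 4

Result:
id | title                      | author  | pages | sold 
---+----------------------------+---------+-------+------
4  | The Silmarillion           | Tolkien | 113   | 43824
3  | The Two Towers             | Tolkien | NULL  | 37293
1  | Pride and Prejudice        | Austen  | NULL  | 30424
6  | The Fellowship of the Ring | Tolkien | NULL  | 29350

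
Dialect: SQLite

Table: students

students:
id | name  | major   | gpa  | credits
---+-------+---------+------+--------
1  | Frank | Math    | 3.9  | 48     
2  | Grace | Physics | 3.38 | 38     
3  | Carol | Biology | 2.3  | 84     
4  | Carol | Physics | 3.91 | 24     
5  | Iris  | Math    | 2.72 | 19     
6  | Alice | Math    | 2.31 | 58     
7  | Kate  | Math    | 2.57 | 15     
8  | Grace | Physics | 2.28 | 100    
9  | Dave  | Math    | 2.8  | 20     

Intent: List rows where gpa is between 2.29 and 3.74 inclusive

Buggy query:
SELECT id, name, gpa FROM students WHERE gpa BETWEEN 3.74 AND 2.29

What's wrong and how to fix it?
Bug: The bounds are reversed; BETWEEN a AND b requires a <= b to match anything

Fix: Write BETWEEN 2.29 AND 3.74

Corrected query:
SELECT id, name, gpa FROM students WHERE gpa BETWEEN 2.29 AND 3.74

Result:
id | name  | gpa 
---+-------+-----
2  | Grace | 3.38
3  | Carol | 2.3 
5  | Iris  | 2.72
6  | Alice | 2.31
7  | Kate  | 2.57
9  | Dave  | 2.8 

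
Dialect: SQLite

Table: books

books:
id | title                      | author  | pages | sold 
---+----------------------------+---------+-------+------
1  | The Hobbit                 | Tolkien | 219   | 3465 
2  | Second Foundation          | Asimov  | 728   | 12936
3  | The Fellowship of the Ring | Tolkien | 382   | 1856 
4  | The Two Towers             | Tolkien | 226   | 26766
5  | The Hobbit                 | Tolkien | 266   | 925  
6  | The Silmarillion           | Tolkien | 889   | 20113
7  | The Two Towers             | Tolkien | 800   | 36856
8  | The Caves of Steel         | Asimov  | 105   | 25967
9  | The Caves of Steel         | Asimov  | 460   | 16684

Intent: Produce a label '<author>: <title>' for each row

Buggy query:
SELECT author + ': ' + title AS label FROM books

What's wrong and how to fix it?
Bug: '+' is numeric addition; on text columns SQLite converts them to 0 instead of concatenating

Fix: Replace + with || to concatenate text

Corrected query:
SELECT author || ': ' || title AS label FROM books

Result:
label                              
-----------------------------------
Tolkien: The Hobbit                
Asimov: Second Foundation          
Tolkien: The Fellowship of the Ring
Tolkien: The Two Towers            
Tolkien: The Hobbit                
Tolkien: The Silmarillion          
Tolkien: The Two Towers            
Asimov: The Caves of Steel         
Asimov: The Caves of Steel         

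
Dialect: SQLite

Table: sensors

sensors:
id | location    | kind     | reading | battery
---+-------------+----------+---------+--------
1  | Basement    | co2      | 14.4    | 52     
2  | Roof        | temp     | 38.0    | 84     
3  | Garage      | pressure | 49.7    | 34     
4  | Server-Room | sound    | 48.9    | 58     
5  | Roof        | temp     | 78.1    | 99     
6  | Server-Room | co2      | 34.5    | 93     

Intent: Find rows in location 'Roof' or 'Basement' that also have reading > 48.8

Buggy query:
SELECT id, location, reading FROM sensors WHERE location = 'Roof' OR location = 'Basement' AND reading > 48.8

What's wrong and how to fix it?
Bug: AND binds tighter than OR, so this parses as location = 'Roof' OR (location = 'Basement' AND reading > 48.8)

Fix: Group the OR with parentheses (or use IN), then AND the threshold

Corrected query:
SELECT id, location, reading FROM sensors WHERE (location = 'Roof' OR location = 'Basement') AND reading > 48.8

Result:
id | location | reading
---+----------+--------
5  | Roof     | 78.1   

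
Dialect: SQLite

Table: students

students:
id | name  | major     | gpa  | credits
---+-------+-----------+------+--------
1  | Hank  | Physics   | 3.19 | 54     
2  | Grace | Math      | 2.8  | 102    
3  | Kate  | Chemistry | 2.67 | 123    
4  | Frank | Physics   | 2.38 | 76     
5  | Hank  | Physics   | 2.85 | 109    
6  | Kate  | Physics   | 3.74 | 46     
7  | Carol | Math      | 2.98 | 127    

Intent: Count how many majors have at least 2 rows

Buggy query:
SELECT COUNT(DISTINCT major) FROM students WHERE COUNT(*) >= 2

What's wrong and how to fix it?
Bug: WHERE filters individual rows, not groups, so a group-level COUNT is invalid there

Fix: Use a subquery that GROUPs and filters with HAVING, then count its rows

Corrected query:
SELECT COUNT(*) FROM (SELECT major FROM students GROUP BY major HAVING COUNT(*) >= 2)

Result:
COUNT(*)
--------
2       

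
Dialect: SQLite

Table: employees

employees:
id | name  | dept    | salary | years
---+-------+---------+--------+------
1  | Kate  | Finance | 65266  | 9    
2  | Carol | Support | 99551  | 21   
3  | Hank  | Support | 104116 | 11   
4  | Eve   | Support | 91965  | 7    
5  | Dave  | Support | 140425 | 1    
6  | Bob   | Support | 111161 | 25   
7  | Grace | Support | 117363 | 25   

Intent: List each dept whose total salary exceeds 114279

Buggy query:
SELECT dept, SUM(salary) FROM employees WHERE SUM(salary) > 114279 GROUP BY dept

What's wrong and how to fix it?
Bug: Aggregate functions cannot appear in a WHERE clause

Fix: Move the aggregate condition to a HAVING clause

Corrected query:
SELECT dept, SUM(salary) FROM employees GROUP BY dept HAVING SUM(salary) > 114279

Result:
dept    | SUM(salary)
--------+------------
Support | 664581     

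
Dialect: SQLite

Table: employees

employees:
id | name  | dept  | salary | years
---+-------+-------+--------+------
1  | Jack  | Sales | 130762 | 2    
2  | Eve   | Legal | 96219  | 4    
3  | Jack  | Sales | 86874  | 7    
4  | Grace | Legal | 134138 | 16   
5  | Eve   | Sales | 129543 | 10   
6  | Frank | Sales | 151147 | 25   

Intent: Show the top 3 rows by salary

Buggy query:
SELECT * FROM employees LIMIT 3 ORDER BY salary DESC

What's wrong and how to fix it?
Bug: LIMIT must come after ORDER BY

Fix: Sort with ORDER BY, then apply LIMIT

Corrected query:
SELECT * FROM employees ORDER BY salary DESC LIMIT 3

Result:
id | name  | dept  | salary | years
---+-------+-------+--------+------
6  | Frank | Sales | 151147 | 25   
4  | Grace | Legal | 134138 | 16   
1  | Jack  | Sales | 130762 | 2    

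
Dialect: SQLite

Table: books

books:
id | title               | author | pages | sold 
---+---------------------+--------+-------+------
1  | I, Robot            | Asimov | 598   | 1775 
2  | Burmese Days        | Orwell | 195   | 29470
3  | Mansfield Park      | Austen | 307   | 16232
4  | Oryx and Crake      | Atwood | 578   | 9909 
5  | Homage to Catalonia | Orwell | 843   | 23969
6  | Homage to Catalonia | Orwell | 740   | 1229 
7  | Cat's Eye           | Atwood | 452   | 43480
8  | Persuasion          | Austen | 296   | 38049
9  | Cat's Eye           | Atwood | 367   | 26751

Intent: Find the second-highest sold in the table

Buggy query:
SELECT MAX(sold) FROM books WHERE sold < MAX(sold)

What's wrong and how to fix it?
Bug: The inner MAX is an aggregate inside WHERE, which is not allowed

Fix: Compute the overall MAX in a subquery, then take MAX of rows below it

Corrected query:
SELECT MAX(sold) FROM books WHERE sold < (SELECT MAX(sold) FROM books)

Result:
MAX(sold)
---------
38049    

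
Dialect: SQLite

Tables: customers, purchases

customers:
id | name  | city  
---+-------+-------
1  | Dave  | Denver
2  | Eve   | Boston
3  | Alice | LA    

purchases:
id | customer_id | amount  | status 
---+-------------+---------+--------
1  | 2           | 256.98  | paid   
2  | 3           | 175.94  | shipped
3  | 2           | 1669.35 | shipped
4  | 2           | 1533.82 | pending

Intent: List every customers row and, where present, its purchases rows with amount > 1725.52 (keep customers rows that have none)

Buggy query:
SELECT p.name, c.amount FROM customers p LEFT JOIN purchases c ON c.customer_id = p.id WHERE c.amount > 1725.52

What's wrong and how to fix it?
Bug: A WHERE condition on the right-hand table after LEFT JOIN drops unmatched parents

Fix: Move the right-table condition into the ON clause so unmatched parents are kept

Corrected query:
SELECT p.name, c.amount FROM customers p LEFT JOIN purchases c ON c.customer_id = p.id AND c.amount > 1725.52

Result:
name  | amount
------+-------
Dave  | NULL  
Eve   | NULL  
Alice | NULL  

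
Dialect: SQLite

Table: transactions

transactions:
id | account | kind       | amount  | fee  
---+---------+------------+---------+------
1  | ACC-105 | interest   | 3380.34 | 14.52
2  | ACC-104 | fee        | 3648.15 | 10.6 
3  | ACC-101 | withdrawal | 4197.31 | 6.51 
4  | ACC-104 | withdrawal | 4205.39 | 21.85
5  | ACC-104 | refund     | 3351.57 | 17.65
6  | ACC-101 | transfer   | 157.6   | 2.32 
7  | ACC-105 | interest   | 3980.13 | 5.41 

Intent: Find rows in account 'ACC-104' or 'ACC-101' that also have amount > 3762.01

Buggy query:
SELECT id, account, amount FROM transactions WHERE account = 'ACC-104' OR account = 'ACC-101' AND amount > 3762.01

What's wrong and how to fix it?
Bug: Without parentheses, AND is evaluated before OR, so the amount filter only applies to the 'ACC-101' branch

Fix: Add parentheses around the OR so the AND applies to both alternatives

Corrected query:
SELECT id, account, amount FROM transactions WHERE (account = 'ACC-104' OR account = 'ACC-101') AND amount > 3762.01

Result:
id | account | amount 
---+---------+--------
3  | ACC-101 | 4197.31
4  | ACC-104 | 4205.39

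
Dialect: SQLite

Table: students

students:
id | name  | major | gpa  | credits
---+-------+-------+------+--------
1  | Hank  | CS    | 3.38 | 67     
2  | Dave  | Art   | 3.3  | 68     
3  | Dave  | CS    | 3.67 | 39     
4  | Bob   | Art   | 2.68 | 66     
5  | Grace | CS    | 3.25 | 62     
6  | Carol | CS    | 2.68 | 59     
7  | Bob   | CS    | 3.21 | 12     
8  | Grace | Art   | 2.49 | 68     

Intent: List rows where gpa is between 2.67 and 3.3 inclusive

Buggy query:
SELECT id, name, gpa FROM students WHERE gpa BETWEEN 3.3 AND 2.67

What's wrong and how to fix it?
Bug: The bounds are reversed; BETWEEN a AND b requires a <= b to match anything

Fix: Write BETWEEN 2.67 AND 3.3

Corrected query:
SELECT id, name, gpa FROM students WHERE gpa BETWEEN 2.67 AND 3.3

Result:
id | name  | gpa 
---+-------+-----
2  | Dave  | 3.3 
4  | Bob   | 2.68
5  | Grace | 3.25
6  | Carol | 2.68
7  | Bob   | 3.21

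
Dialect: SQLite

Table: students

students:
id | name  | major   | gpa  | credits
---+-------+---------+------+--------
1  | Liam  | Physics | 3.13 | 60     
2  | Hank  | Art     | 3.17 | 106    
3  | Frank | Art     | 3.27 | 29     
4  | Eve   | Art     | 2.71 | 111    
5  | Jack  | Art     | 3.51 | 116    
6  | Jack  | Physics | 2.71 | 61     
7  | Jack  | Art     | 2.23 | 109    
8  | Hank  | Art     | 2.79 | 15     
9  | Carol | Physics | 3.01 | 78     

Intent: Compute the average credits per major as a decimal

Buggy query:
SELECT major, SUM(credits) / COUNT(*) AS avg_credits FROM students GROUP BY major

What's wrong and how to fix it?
Bug: Both operands are integers, so '/' performs integer division and truncates

Fix: Multiply by 1.0 (or CAST to REAL) to force floating-point division

Corrected query:
SELECT major, SUM(credits) * 1.0 / COUNT(*) AS avg_credits FROM students GROUP BY major

Result:
major   | avg_credits
--------+------------
Art     | 81         
Physics | 66.333333  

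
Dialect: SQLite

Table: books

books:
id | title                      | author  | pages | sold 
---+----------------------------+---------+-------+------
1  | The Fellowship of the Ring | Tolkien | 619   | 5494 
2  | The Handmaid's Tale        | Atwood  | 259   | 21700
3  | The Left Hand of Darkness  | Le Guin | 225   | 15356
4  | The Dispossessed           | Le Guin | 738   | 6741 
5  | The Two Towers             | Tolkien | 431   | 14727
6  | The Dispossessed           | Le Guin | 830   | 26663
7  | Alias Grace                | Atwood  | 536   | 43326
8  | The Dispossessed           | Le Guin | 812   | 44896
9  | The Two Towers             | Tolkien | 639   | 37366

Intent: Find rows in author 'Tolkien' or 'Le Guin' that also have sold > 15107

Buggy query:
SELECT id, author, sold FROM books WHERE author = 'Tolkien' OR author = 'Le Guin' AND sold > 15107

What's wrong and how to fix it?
Bug: Without parentheses, AND is evaluated before OR, so the sold filter only applies to the 'Le Guin' branch

Fix: Add parentheses around the OR so the AND applies to both alternatives

Corrected query:
SELECT id, author, sold FROM books WHERE (author = 'Tolkien' OR author = 'Le Guin') AND sold > 15107

Result:
id | author  | sold 
---+---------+------
3  | Le Guin | 15356
6  | Le Guin | 26663
8  | Le Guin | 44896
9  | Tolkien | 37366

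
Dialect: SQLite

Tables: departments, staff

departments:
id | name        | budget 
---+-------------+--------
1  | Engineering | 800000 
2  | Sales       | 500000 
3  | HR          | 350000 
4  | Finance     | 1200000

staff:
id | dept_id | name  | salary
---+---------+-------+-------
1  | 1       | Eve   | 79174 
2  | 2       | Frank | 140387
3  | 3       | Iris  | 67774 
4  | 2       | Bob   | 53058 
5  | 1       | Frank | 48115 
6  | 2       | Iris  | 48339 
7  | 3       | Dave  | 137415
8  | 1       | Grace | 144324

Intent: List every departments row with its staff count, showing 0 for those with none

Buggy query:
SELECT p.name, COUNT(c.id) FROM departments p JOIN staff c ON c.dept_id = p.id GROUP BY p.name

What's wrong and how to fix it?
Bug: INNER JOIN drops departments rows that have no matching staff rows

Fix: Switch to LEFT JOIN to retain unmatched parent rows

Corrected query:
SELECT p.name, COUNT(c.id) FROM departments p LEFT JOIN staff c ON c.dept_id = p.id GROUP BY p.name

Result:
name        | COUNT(c.id)
------------+------------
Engineering | 3          
Finance     | 0          
HR          | 2          
Sales       | 3          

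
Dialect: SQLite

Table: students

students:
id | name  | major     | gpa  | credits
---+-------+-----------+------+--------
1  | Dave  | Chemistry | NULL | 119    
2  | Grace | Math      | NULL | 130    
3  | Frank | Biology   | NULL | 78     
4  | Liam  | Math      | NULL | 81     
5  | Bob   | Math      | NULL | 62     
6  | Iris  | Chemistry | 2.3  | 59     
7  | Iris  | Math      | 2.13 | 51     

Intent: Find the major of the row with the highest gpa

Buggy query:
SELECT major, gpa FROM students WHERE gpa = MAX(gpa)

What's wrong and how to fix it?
Bug: WHERE is evaluated per row; an aggregate over the whole table isn't defined there

Fix: Wrap MAX in a scalar subquery so WHERE compares against a single value

Corrected query:
SELECT major, gpa FROM students WHERE gpa = (SELECT MAX(gpa) FROM students)

Result:
major     | gpa
----------+----
Chemistry | 2.3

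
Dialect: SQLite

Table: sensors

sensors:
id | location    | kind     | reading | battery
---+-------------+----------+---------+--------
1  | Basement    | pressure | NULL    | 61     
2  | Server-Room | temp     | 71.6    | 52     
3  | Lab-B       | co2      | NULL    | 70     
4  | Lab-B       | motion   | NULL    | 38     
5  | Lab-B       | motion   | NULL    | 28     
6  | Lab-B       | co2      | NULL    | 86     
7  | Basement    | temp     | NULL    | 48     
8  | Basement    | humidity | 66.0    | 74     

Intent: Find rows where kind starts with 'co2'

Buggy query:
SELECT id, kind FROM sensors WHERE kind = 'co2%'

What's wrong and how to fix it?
Bug: Wildcards only work with LIKE; '=' treats '%' as a literal character

Fix: Replace '=' with LIKE so 'co2%' is treated as a pattern

Corrected query:
SELECT id, kind FROM sensors WHERE kind LIKE 'co2%'

Result:
id | kind
---+-----
3  | co2 
6  | co2 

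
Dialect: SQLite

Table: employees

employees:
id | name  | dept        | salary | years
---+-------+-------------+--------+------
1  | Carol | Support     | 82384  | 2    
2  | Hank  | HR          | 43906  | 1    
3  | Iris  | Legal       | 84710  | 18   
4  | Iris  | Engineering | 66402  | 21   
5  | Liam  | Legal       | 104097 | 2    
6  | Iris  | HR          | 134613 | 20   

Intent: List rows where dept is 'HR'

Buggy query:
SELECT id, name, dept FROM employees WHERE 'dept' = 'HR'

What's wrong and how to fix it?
Bug: Single quotes denote string literals in SQL; the column name is being compared as a constant string

Fix: Remove the quotes around the column name (or use double quotes for an identifier)

Corrected query:
SELECT id, name, dept FROM employees WHERE dept = 'HR'

Result:
id | name | dept
---+------+-----
2  | Hank | HR  
6  | Iris | HR  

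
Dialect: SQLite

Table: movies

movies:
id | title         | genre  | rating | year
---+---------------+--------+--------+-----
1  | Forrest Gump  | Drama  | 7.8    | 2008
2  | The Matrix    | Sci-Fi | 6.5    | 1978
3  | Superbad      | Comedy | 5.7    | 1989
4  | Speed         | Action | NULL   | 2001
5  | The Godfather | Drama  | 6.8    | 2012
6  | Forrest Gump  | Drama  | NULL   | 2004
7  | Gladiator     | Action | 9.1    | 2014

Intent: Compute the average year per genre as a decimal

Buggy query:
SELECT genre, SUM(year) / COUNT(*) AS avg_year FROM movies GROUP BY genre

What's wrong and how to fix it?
Bug: SUM(year) and COUNT(*) are both integers; the division truncates the fractional part

Fix: Cast one side to REAL so the division keeps the fractional part

Corrected query:
SELECT genre, SUM(year) * 1.0 / COUNT(*) AS avg_year FROM movies GROUP BY genre

Result:
genre  | avg_year
-------+---------
Action | 2007.5  
Comedy | 1989    
Drama  | 2008    
Sci-Fi | 1978    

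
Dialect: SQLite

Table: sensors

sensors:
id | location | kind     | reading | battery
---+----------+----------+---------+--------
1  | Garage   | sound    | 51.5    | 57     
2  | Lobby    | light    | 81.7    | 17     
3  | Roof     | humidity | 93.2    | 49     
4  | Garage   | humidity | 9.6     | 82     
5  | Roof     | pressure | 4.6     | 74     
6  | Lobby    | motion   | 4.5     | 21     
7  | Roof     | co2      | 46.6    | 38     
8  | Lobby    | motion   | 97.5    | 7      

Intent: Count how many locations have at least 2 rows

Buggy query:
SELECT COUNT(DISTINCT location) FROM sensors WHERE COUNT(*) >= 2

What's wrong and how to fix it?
Bug: COUNT(*) cannot appear in WHERE; the per-group count doesn't exist yet

Fix: Group first with HAVING COUNT(*) >= 2, then COUNT the resulting groups

Corrected query:
SELECT COUNT(*) FROM (SELECT location FROM sensors GROUP BY location HAVING COUNT(*) >= 2)

Result:
COUNT(*)
--------
3       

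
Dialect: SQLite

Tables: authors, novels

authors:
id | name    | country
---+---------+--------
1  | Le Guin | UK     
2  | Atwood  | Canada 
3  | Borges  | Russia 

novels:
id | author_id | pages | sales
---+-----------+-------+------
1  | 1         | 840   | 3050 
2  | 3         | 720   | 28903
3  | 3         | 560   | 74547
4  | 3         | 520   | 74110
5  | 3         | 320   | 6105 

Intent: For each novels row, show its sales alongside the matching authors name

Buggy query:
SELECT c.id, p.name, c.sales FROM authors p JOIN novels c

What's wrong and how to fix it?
Bug: Missing join condition: each novels row is matched to all authors rows instead of just its own

Fix: Specify the join condition linking the foreign key to the parent id

Corrected query:
SELECT c.id, p.name, c.sales FROM authors p JOIN novels c ON c.author_id = p.id

Result:
id | name    | sales
---+---------+------
1  | Le Guin | 3050 
2  | Borges  | 28903
3  | Borges  | 74547
4  | Borges  | 74110
5  | Borges  | 6105 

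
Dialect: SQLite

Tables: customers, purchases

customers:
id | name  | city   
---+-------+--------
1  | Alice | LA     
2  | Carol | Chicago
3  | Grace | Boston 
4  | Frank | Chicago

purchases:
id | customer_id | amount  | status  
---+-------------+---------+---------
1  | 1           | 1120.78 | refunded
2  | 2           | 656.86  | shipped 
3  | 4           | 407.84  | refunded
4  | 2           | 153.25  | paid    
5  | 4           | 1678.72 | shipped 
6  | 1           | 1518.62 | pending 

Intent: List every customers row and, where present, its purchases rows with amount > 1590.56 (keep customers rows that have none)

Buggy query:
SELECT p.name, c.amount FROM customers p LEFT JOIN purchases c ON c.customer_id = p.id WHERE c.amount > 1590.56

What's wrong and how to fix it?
Bug: Filtering c.amount in WHERE discards the NULL rows produced by LEFT JOIN, turning it into an inner join

Fix: Move the right-table condition into the ON clause so unmatched parents are kept

Corrected query:
SELECT p.name, c.amount FROM customers p LEFT JOIN purchases c ON c.customer_id = p.id AND c.amount > 1590.56

Result:
name  | amount 
------+--------
Alice | NULL   
Carol | NULL   
Grace | NULL   
Frank | 1678.72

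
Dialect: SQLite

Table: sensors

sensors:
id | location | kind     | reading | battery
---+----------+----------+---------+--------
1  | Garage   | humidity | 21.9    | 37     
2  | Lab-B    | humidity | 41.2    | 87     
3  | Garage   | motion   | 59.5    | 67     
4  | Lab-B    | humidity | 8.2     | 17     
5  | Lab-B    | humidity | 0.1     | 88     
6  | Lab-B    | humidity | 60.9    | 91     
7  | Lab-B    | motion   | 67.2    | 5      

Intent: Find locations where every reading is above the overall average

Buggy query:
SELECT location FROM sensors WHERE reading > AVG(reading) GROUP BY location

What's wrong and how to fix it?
Bug: WHERE evaluates per row before aggregation, so AVG() is unavailable

Fix: Use a subquery for AVG and a HAVING MIN(...) filter so the condition holds for every row in the group

Corrected query:
SELECT location FROM sensors GROUP BY location HAVING MIN(reading) > (SELECT AVG(reading) FROM sensors)

Result:
(no rows)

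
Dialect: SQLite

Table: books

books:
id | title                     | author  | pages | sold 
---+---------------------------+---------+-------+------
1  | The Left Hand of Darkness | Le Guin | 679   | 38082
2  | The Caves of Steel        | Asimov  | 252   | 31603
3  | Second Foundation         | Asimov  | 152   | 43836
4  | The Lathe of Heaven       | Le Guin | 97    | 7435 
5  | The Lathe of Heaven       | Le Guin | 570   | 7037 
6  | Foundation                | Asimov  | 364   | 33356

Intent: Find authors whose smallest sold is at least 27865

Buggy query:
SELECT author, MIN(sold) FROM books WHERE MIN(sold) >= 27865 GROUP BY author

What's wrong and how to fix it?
Bug: Aggregates like MIN are computed per group after WHERE runs

Fix: Use HAVING for the per-group MIN condition

Corrected query:
SELECT author, MIN(sold) FROM books GROUP BY author HAVING MIN(sold) >= 27865

Result:
author | MIN(sold)
-------+----------
Asimov | 31603    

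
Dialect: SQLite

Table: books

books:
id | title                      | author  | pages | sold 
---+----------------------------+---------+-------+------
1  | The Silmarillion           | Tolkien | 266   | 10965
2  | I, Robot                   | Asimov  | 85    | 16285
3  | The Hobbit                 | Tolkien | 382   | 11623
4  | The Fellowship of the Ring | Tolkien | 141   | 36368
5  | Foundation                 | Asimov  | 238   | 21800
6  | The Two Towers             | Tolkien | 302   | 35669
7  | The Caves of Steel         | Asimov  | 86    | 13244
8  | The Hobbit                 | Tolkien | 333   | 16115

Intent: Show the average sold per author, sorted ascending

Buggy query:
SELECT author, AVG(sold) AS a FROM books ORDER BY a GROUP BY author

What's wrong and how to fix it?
Bug: ORDER BY appears before GROUP BY; SQL clause order requires GROUP BY first

Fix: Move ORDER BY to the end, after GROUP BY

Corrected query:
SELECT author, AVG(sold) AS a FROM books GROUP BY author ORDER BY a

Result:
author  | a           
--------+-------------
Asimov  | 17109.666667
Tolkien | 22148       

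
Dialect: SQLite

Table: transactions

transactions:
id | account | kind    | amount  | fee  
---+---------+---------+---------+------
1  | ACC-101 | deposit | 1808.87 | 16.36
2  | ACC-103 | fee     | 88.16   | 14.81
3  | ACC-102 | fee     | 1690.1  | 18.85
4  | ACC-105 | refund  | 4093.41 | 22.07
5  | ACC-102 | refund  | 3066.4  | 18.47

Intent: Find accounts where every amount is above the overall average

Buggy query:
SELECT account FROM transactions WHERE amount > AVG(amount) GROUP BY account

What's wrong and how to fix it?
Bug: WHERE evaluates per row before aggregation, so AVG() is unavailable

Fix: Use a subquery for AVG and a HAVING MIN(...) filter so the condition holds for every row in the group

Corrected query:
SELECT account FROM transactions GROUP BY account HAVING MIN(amount) > (SELECT AVG(amount) FROM transactions)

Result:
account
-------
ACC-105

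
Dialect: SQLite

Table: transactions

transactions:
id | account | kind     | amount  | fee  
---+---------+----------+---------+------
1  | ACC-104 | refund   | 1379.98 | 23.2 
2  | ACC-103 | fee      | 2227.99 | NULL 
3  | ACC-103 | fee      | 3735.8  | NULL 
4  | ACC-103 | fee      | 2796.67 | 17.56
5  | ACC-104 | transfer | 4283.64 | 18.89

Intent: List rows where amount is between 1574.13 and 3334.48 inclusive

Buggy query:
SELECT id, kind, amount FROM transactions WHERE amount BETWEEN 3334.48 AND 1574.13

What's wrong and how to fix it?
Bug: The bounds are reversed; BETWEEN a AND b requires a <= b to match anything

Fix: Swap the bounds so the smaller value comes first

Corrected query:
SELECT id, kind, amount FROM transactions WHERE amount BETWEEN 1574.13 AND 3334.48

Result:
id | kind | amount 
---+------+--------
2  | fee  | 2227.99
4  | fee  | 2796.67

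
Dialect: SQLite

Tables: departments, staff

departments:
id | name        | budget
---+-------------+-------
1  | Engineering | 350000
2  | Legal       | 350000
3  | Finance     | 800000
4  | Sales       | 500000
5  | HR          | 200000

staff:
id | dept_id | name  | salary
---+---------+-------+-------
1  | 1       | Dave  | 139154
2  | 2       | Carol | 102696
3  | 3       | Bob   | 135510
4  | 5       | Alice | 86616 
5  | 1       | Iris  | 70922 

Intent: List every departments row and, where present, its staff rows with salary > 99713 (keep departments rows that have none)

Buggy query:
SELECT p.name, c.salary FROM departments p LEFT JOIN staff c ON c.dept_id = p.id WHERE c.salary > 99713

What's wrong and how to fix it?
Bug: A WHERE condition on the right-hand table after LEFT JOIN drops unmatched parents

Fix: Put 'c.salary > 99713' in the JOIN's ON clause instead of WHERE

Corrected query:
SELECT p.name, c.salary FROM departments p LEFT JOIN staff c ON c.dept_id = p.id AND c.salary > 99713

Result:
name        | salary
------------+-------
Engineering | 139154
Legal       | 102696
Finance     | 135510
Sales       | NULL  
HR          | NULL  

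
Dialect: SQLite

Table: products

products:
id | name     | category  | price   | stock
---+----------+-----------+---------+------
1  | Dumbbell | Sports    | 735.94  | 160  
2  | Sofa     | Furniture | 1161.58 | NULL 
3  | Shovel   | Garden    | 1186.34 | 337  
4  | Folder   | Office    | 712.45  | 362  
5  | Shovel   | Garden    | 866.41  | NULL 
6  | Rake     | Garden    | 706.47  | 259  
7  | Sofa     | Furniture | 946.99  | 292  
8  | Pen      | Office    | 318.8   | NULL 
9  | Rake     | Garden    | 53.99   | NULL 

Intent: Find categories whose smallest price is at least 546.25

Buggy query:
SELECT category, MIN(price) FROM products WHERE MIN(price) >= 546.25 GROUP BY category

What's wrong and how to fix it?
Bug: Aggregates like MIN are computed per group after WHERE runs

Fix: Replace WHERE with HAVING after the GROUP BY

Corrected query:
SELECT category, MIN(price) FROM products GROUP BY category HAVING MIN(price) >= 546.25

Result:
category  | MIN(price)
----------+-----------
Furniture | 946.99    
Sports    | 735.94    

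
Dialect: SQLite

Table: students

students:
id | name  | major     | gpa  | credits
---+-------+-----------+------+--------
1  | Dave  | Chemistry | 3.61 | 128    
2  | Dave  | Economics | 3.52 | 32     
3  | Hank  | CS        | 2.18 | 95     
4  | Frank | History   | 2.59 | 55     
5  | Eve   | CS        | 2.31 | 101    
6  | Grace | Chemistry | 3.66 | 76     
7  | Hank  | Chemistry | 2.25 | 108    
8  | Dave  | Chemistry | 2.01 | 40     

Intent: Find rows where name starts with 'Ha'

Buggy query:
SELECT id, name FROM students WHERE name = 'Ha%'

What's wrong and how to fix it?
Bug: '=' compares the literal string including the % character; pattern matching needs LIKE

Fix: Replace '=' with LIKE so 'Ha%' is treated as a pattern

Corrected query:
SELECT id, name FROM students WHERE name LIKE 'Ha%'

Result:
id | name
---+-----
3  | Hank
7  | Hank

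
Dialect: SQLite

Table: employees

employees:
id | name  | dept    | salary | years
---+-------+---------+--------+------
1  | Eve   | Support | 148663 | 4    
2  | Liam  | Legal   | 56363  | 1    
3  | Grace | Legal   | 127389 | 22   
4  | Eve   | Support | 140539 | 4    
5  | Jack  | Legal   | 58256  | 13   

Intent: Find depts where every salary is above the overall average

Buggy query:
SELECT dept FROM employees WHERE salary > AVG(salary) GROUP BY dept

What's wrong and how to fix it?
Bug: WHERE evaluates per row before aggregation, so AVG() is unavailable

Fix: Compute the overall average in a scalar subquery and compare each group's MIN against it in HAVING

Corrected query:
SELECT dept FROM employees GROUP BY dept HAVING MIN(salary) > (SELECT AVG(salary) FROM employees)

Result:
dept   
-------
Support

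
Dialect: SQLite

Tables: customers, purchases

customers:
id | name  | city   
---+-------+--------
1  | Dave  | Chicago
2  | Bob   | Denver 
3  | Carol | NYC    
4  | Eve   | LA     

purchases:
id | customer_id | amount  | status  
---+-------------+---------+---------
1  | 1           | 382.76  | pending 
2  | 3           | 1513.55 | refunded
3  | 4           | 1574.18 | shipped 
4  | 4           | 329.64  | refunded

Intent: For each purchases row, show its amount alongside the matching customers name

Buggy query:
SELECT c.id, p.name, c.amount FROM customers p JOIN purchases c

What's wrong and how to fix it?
Bug: Missing join condition: each purchases row is matched to all customers rows instead of just its own

Fix: Add ON c.customer_id = p.id to the JOIN

Corrected query:
SELECT c.id, p.name, c.amount FROM customers p JOIN purchases c ON c.customer_id = p.id

Result:
id | name  | amount 
---+-------+--------
1  | Dave  | 382.76 
2  | Carol | 1513.55
3  | Eve   | 1574.18
4  | Eve   | 329.64 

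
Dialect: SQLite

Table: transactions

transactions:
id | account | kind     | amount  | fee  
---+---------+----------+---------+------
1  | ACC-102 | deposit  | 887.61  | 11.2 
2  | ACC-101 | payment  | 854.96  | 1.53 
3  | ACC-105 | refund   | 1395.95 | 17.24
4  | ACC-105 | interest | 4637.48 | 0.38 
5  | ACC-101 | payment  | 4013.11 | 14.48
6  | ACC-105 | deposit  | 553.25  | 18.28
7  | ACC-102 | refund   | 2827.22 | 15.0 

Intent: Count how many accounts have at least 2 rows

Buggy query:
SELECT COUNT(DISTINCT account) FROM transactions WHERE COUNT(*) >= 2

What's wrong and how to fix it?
Bug: COUNT(*) cannot appear in WHERE; the per-group count doesn't exist yet

Fix: Group first with HAVING COUNT(*) >= 2, then COUNT the resulting groups

Corrected query:
SELECT COUNT(*) FROM (SELECT account FROM transactions GROUP BY account HAVING COUNT(*) >= 2)

Result:
COUNT(*)
--------
3       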